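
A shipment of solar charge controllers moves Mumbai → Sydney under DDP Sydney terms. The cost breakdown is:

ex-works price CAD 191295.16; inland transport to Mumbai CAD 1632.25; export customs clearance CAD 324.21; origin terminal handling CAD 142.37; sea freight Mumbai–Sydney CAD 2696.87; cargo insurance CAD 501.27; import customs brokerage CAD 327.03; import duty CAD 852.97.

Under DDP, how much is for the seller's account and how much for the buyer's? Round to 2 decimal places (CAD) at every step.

Seller: CAD 197772.13; buyer: CAD 0.00

DDP: the seller bears all costs including import duty.
Seller's account: goods 191295.16 + inland to port 1632.25 + export clearance 324.21 + origin terminal 142.37 + freight 2696.87 + insurance 501.27 + brokerage 327.03 + duty 852.97 = 197772.13
Buyer's account: 0.00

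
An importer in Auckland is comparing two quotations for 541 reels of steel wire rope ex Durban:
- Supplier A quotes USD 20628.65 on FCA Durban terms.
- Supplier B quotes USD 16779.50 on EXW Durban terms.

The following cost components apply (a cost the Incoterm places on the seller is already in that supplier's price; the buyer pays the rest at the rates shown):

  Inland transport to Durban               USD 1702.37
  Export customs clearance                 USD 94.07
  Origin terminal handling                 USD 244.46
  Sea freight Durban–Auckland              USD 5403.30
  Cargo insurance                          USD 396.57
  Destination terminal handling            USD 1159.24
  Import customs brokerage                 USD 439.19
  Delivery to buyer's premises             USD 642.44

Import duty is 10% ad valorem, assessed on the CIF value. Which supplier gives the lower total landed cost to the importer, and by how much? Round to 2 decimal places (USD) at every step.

Supplier A (FCA):
CIF value = FCA price + origin terminal + freight + insurance = 20628.65 + 244.46 + 5403.30 + 396.57 = 26672.98
Import duty = 26672.98 × 10% = 2667.30
Buyer bears (A): 244.46 + 5403.30 + 396.57 + 1159.24 + 439.19 + 642.44 = 8285.20
Landed cost (A) = invoice 20628.65 + 8285.20 + duty 2667.30 = 31581.15
Supplier B (EXW):
CIF value = EXW price + inland to port + export clearance + origin terminal + freight + insurance = 16779.50 + 1702.37 + 94.07 + 244.46 + 5403.30 + 396.57 = 24620.27
Import duty = 24620.27 × 10% = 2462.03
Buyer bears (B): 1702.37 + 94.07 + 244.46 + 5403.30 + 396.57 + 1159.24 + 439.19 + 642.44 = 10081.64
Landed cost (B) = invoice 16779.50 + 10081.64 + duty 2462.03 = 29323.17
Difference = |31581.15 − 29323.17| = 2257.98

Supplier B is cheaper by USD 2257.98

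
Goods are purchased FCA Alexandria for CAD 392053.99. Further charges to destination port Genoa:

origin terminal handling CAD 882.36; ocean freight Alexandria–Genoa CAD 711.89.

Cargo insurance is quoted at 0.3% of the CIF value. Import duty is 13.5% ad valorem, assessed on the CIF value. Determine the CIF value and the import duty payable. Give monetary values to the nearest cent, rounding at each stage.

Let C be the CIF value. C = FCA price + pre-shipment costs + freight + 0.3% × C
C − 0.3% × C = 392053.99 + 882.36 + 711.89
0.997 × C = 393648.24
C = 393648.24 / 0.997 = 394832.74
Insurance premium = 0.3% × 394832.74 = 1184.50
Import duty = 394832.74 × 13.5% = 53302.42

CIF value: CAD 394832.74; import duty: CAD 53302.42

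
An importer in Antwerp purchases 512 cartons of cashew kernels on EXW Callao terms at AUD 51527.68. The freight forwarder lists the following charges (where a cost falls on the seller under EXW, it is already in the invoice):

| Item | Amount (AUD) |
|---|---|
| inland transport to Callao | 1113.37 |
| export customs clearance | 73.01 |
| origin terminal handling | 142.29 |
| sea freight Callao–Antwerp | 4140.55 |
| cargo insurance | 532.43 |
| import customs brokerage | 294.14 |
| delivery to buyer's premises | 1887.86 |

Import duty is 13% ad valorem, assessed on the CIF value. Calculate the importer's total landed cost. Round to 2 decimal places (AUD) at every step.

EXW: the seller makes goods available at their premises; the buyer bears all onward costs.
CIF value = EXW price + inland to port + export clearance + origin terminal + freight + insurance = 51527.68 + 1113.37 + 73.01 + 142.29 + 4140.55 + 532.43 = 57529.33
Import duty = 57529.33 × 13% = 7478.81
Buyer bears: inland to port 1113.37 + export clearance 73.01 + origin terminal 142.29 + freight 4140.55 + insurance 532.43 + brokerage 294.14 + delivery 1887.86 + duty 7478.81 = 15662.46
Landed cost = invoice 51527.68 + 15662.46 = 67190.14

Total landed cost: AUD 67190.14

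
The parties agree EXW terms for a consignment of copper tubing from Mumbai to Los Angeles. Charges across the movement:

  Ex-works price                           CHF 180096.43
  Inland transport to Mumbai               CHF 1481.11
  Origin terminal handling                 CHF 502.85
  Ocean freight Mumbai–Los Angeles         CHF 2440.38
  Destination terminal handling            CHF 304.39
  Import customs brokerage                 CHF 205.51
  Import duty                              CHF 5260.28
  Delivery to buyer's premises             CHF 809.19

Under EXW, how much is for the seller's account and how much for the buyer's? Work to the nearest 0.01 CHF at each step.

Seller: CHF 180096.43; buyer: CHF 11003.71

EXW: the seller makes goods available at their premises; the buyer bears all onward costs.
Seller's account: goods 180096.43 = 180096.43
Buyer's account: inland to port 1481.11 + origin terminal 502.85 + freight 2440.38 + destination terminal 304.39 + brokerage 205.51 + duty 5260.28 + delivery 809.19 = 11003.71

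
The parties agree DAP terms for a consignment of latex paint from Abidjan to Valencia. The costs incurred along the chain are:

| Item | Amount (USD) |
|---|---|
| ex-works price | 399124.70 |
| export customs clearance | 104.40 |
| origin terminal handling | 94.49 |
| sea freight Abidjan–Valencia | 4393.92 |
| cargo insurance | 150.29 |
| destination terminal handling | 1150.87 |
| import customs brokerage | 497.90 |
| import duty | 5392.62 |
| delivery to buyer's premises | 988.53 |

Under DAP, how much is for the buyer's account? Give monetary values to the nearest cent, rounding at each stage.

DAP: the seller bears all costs to the named destination except import duty and clearance.
Seller's account: goods 399124.70 + export clearance 104.40 + origin terminal 94.49 + freight 4393.92 + insurance 150.29 + destination terminal 1150.87 + delivery 988.53 = 406007.20
Buyer's account: brokerage 497.90 + duty 5392.62 = 5890.52

Buyer's account: USD 5890.52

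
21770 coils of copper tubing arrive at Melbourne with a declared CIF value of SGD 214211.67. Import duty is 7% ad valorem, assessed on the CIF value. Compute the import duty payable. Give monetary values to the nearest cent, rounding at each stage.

Import duty = 214211.67 × 7% = 14994.82

Import duty: SGD 14994.82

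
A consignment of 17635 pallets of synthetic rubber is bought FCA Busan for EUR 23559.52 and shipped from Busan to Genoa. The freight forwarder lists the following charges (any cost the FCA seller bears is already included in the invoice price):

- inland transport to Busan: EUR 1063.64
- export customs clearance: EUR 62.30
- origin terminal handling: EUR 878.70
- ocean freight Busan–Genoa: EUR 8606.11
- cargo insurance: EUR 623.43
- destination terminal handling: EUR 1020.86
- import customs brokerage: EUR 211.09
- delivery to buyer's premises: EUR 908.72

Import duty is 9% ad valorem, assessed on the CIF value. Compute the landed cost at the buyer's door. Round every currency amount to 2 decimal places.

Total landed cost: EUR 38838.53

FCA: the seller delivers export-cleared goods to the carrier; the buyer bears costs from that point.
Already in the invoice (seller's account under FCA): inland to port, export clearance — exclude.
CIF value = FCA price + origin terminal + freight + insurance = 23559.52 + 878.70 + 8606.11 + 623.43 = 33667.76
Import duty = 33667.76 × 9% = 3030.10
Buyer bears: origin terminal 878.70 + freight 8606.11 + insurance 623.43 + destination terminal 1020.86 + brokerage 211.09 + delivery 908.72 + duty 3030.10 = 15279.01
Landed cost = invoice 23559.52 + 15279.01 = 38838.53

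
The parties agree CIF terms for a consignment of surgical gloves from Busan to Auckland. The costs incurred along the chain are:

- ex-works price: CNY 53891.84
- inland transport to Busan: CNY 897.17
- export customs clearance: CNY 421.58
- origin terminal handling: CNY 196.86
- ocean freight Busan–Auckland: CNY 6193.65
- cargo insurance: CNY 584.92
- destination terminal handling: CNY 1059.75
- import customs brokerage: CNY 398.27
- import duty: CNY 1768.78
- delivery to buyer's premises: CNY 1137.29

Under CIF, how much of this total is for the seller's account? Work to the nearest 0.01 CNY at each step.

CIF: the seller pays costs through ocean freight and marine insurance to the destination port.
Seller's account: goods 53891.84 + inland to port 897.17 + export clearance 421.58 + origin terminal 196.86 + freight 6193.65 + insurance 584.92 = 62186.02
Buyer's account: destination terminal 1059.75 + brokerage 398.27 + duty 1768.78 + delivery 1137.29 = 4364.09

Seller's account: CNY 62186.02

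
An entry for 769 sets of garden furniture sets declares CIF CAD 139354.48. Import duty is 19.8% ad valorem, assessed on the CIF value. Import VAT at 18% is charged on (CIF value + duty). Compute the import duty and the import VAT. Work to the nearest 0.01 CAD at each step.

Import duty: CAD 27592.19; import VAT: CAD 30050.40

Import duty = 139354.48 × 19.8% = 27592.19
VAT base = CIF + duty = 139354.48 + 27592.19 = 166946.67
Import VAT = 166946.67 × 18% = 30050.40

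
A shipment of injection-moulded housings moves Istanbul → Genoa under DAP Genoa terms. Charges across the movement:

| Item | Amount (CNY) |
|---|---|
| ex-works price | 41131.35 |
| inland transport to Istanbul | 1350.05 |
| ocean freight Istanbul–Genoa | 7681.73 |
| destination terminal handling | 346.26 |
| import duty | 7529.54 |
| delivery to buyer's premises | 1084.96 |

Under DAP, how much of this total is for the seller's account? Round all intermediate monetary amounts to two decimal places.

Seller's account: CNY 51594.35

DAP: the seller bears all costs to the named destination except import duty and clearance.
Seller's account: goods 41131.35 + inland to port 1350.05 + freight 7681.73 + destination terminal 346.26 + delivery 1084.96 = 51594.35
Buyer's account: duty 7529.54 = 7529.54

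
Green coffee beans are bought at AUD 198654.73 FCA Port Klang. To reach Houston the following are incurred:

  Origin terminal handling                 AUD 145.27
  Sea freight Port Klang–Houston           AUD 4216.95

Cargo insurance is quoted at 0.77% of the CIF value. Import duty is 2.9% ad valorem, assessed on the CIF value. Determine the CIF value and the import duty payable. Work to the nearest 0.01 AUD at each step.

CIF value: AUD 204592.31; import duty: AUD 5933.18

Let C be the CIF value. C = FCA price + pre-shipment costs + freight + 0.77% × C
C − 0.77% × C = 198654.73 + 145.27 + 4216.95
0.9923 × C = 203016.95
C = 203016.95 / 0.9923 = 204592.31
Insurance premium = 0.77% × 204592.31 = 1575.36
Import duty = 204592.31 × 2.9% = 5933.18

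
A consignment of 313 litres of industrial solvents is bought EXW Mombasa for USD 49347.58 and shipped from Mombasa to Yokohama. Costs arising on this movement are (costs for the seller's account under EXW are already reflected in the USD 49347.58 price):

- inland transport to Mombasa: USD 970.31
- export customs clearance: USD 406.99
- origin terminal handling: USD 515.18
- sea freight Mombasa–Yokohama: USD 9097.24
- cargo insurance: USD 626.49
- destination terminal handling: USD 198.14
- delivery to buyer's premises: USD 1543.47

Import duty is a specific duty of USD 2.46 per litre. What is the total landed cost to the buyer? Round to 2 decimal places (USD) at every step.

EXW: the seller makes goods available at their premises; the buyer bears all onward costs.
CIF value = EXW price + inland to port + export clearance + origin terminal + freight + insurance = 49347.58 + 970.31 + 406.99 + 515.18 + 9097.24 + 626.49 = 60963.79
Import duty = 313 × 2.46 = 769.98
Buyer bears: inland to port 970.31 + export clearance 406.99 + origin terminal 515.18 + freight 9097.24 + insurance 626.49 + destination terminal 198.14 + delivery 1543.47 + duty 769.98 = 14127.80
Landed cost = invoice 49347.58 + 14127.80 = 63475.38

Total landed cost: USD 63475.38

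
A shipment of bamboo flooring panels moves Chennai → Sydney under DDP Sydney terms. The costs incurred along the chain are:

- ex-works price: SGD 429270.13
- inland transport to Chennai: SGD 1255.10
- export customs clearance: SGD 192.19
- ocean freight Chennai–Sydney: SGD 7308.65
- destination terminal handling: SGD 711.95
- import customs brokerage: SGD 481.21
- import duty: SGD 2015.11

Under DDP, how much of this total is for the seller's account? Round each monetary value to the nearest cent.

DDP: the seller bears all costs including import duty.
Seller's account: goods 429270.13 + inland to port 1255.10 + export clearance 192.19 + freight 7308.65 + destination terminal 711.95 + brokerage 481.21 + duty 2015.11 = 441234.34
Buyer's account: 0.00

Seller's account: SGD 441234.34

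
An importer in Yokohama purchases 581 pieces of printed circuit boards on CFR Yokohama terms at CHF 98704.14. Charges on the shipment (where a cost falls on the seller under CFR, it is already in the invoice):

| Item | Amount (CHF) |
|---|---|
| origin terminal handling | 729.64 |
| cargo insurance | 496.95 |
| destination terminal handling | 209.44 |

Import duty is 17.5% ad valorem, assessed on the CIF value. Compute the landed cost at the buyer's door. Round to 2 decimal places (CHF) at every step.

Total landed cost: CHF 116770.72

CFR: the seller pays costs through ocean freight to the destination port, but not insurance.
Already in the invoice (seller's account under CFR): origin terminal — exclude.
CIF value = CFR price + insurance = 98704.14 + 496.95 = 99201.09
Import duty = 99201.09 × 17.5% = 17360.19
Buyer bears: insurance 496.95 + destination terminal 209.44 + duty 17360.19 = 18066.58
Landed cost = invoice 98704.14 + 18066.58 = 116770.72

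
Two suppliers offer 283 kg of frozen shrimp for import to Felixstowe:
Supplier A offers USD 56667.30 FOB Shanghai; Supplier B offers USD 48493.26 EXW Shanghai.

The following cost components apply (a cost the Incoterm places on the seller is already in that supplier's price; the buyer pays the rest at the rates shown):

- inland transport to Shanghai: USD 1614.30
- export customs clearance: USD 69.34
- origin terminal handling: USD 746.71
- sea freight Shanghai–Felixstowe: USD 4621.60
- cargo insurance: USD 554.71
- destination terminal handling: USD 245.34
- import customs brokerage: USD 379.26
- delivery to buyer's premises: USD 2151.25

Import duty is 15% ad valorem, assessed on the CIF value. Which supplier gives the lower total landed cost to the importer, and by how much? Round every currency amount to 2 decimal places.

Supplier B is cheaper by USD 6605.24

Supplier A (FOB):
CIF value = FOB price + freight + insurance = 56667.30 + 4621.60 + 554.71 = 61843.61
Import duty = 61843.61 × 15% = 9276.54
Buyer bears (A): 4621.60 + 554.71 + 245.34 + 379.26 + 2151.25 = 7952.16
Landed cost (A) = invoice 56667.30 + 7952.16 + duty 9276.54 = 73896.00
Supplier B (EXW):
CIF value = EXW price + inland to port + export clearance + origin terminal + freight + insurance = 48493.26 + 1614.30 + 69.34 + 746.71 + 4621.60 + 554.71 = 56099.92
Import duty = 56099.92 × 15% = 8414.99
Buyer bears (B): 1614.30 + 69.34 + 746.71 + 4621.60 + 554.71 + 245.34 + 379.26 + 2151.25 = 10382.51
Landed cost (B) = invoice 48493.26 + 10382.51 + duty 8414.99 = 67290.76
Difference = |73896.00 − 67290.76| = 6605.24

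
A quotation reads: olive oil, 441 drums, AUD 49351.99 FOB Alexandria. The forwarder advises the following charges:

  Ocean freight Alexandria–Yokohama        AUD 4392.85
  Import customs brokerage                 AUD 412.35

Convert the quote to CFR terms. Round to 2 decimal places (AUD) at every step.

Not relevant to the conversion: brokerage — on the buyer under both terms; not part of either seller's price.
From FOB to CFR, the seller additionally bears: freight.
CFR price = 49351.99 + 4392.85 = 53744.84

CFR price: AUD 53744.84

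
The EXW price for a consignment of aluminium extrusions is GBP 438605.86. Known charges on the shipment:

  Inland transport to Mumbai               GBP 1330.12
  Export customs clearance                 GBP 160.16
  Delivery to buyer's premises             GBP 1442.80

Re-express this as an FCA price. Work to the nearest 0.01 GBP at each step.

Not relevant to the conversion: delivery — on the buyer under both terms; not part of either seller's price.
From EXW to FCA, the seller additionally bears: inland to port, export clearance.
FCA price = 438605.86 + 1330.12 + 160.16 = 440096.14

FCA price: GBP 440096.14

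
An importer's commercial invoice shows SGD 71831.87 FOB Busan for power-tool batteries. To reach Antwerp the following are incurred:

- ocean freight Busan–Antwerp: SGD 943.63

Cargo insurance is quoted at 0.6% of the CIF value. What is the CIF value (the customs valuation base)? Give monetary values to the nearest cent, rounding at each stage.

Let C be the CIF value. C = FOB price + freight + 0.6% × C
C − 0.6% × C = 71831.87 + 943.63
0.994 × C = 72775.50
C = 72775.50 / 0.994 = 73214.79
Insurance premium = 0.6% × 73214.79 = 439.29

CIF value: SGD 73214.79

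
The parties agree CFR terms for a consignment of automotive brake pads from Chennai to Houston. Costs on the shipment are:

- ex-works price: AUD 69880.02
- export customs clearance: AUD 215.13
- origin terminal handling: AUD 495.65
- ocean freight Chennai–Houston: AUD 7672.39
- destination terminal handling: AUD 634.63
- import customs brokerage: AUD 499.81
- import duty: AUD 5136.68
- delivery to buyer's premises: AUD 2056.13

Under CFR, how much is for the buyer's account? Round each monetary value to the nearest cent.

Buyer's account: AUD 8327.25

CFR: the seller pays costs through ocean freight to the destination port, but not insurance.
Seller's account: goods 69880.02 + export clearance 215.13 + origin terminal 495.65 + freight 7672.39 = 78263.19
Buyer's account: destination terminal 634.63 + brokerage 499.81 + duty 5136.68 + delivery 2056.13 = 8327.25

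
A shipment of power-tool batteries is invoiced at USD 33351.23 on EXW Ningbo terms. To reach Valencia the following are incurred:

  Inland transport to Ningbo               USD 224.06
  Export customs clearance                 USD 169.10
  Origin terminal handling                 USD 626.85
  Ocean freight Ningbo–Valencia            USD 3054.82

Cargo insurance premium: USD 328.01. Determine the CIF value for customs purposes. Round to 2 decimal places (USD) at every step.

CIF value: USD 37754.07

CIF = EXW price + pre-shipment costs + freight + insurance
CIF = 33351.23 + 224.06 + 169.10 + 626.85 + 3054.82 + 328.01 = 37754.07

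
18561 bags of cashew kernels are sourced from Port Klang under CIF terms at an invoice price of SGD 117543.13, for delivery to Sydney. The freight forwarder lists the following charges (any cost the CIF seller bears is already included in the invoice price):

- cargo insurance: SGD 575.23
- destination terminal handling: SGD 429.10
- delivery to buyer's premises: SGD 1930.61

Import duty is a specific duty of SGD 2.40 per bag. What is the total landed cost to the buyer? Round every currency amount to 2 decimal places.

Total landed cost: SGD 164449.24

CIF: the seller pays costs through ocean freight and marine insurance to the destination port.
Already in the invoice (seller's account under CIF): insurance — exclude.
The CIF price already equals the CIF value: 117543.13
Import duty = 18561 × 2.40 = 44546.40
Buyer bears: destination terminal 429.10 + delivery 1930.61 + duty 44546.40 = 46906.11
Landed cost = invoice 117543.13 + 46906.11 = 164449.24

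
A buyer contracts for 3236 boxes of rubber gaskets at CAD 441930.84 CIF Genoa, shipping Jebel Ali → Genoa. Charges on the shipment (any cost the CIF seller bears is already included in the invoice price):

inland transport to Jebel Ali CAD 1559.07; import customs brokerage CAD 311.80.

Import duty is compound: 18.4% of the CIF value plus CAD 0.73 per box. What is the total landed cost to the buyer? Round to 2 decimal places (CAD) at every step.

CIF: the seller pays costs through ocean freight and marine insurance to the destination port.
Already in the invoice (seller's account under CIF): inland to port — exclude.
The CIF price already equals the CIF value: 441930.84
Ad valorem component: 441930.84 × 18.4% = 81315.27
Specific component: 3236 × 0.73 = 2362.28
Import duty = 81315.27 + 2362.28 = 83677.55
Buyer bears: brokerage 311.80 + duty 83677.55 = 83989.35
Landed cost = invoice 441930.84 + 83989.35 = 525920.19

Total landed cost: CAD 525920.19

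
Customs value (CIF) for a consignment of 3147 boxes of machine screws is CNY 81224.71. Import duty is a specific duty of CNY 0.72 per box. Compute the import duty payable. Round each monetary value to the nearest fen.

Import duty = 3147 × 0.72 = 2265.84

Import duty: CNY 2265.84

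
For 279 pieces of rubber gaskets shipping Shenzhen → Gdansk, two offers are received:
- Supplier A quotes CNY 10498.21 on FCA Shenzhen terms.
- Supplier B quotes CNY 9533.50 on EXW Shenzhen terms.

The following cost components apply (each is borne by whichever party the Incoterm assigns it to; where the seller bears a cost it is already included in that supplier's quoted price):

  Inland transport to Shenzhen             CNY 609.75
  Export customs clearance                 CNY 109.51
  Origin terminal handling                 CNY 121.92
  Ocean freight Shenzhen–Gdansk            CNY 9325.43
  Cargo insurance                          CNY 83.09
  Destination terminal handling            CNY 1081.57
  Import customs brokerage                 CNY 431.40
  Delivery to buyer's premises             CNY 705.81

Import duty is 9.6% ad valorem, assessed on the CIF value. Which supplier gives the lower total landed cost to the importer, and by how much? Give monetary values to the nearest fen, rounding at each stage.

Supplier B is cheaper by CNY 269.01

Supplier A (FCA):
CIF value = FCA price + origin terminal + freight + insurance = 10498.21 + 121.92 + 9325.43 + 83.09 = 20028.65
Import duty = 20028.65 × 9.6% = 1922.75
Buyer bears (A): 121.92 + 9325.43 + 83.09 + 1081.57 + 431.40 + 705.81 = 11749.22
Landed cost (A) = invoice 10498.21 + 11749.22 + duty 1922.75 = 24170.18
Supplier B (EXW):
CIF value = EXW price + inland to port + export clearance + origin terminal + freight + insurance = 9533.50 + 609.75 + 109.51 + 121.92 + 9325.43 + 83.09 = 19783.20
Import duty = 19783.20 × 9.6% = 1899.19
Buyer bears (B): 609.75 + 109.51 + 121.92 + 9325.43 + 83.09 + 1081.57 + 431.40 + 705.81 = 12468.48
Landed cost (B) = invoice 9533.50 + 12468.48 + duty 1899.19 = 23901.17
Difference = |24170.18 − 23901.17| = 269.01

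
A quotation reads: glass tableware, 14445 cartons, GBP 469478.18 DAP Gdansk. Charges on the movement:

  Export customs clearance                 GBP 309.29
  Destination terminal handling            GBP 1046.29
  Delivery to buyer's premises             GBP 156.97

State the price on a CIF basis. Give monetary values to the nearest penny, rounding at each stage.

Not relevant to the conversion: export clearance — on the seller under both DAP and CIF; already in the DAP price and stays in the CIF price.
From DAP to CIF, the seller no longer bears: destination terminal, delivery.
CIF price = 469478.18 − 1046.29 − 156.97 = 468274.92

CIF price: GBP 468274.92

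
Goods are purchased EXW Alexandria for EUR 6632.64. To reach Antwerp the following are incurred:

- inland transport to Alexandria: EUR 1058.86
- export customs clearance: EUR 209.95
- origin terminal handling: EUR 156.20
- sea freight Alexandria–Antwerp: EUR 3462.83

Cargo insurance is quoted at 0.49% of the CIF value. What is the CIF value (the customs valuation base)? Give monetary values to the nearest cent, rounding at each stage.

CIF value: EUR 11577.21

Let C be the CIF value. C = EXW price + pre-shipment costs + freight + 0.49% × C
C − 0.49% × C = 6632.64 + 1058.86 + 209.95 + 156.20 + 3462.83
0.9951 × C = 11520.48
C = 11520.48 / 0.9951 = 11577.21
Insurance premium = 0.49% × 11577.21 = 56.73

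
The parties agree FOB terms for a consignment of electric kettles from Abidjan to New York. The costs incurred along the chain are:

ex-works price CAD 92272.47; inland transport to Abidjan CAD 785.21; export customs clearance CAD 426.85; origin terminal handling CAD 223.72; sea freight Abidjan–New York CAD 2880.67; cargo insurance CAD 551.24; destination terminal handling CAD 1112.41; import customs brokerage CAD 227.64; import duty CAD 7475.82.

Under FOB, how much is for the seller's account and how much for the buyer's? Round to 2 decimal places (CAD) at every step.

Seller: CAD 93708.25; buyer: CAD 12247.78

FOB: the seller bears costs until goods are on board at the origin port; the buyer bears freight, insurance and all costs thereafter.
Seller's account: goods 92272.47 + inland to port 785.21 + export clearance 426.85 + origin terminal 223.72 = 93708.25
Buyer's account: freight 2880.67 + insurance 551.24 + destination terminal 1112.41 + brokerage 227.64 + duty 7475.82 = 12247.78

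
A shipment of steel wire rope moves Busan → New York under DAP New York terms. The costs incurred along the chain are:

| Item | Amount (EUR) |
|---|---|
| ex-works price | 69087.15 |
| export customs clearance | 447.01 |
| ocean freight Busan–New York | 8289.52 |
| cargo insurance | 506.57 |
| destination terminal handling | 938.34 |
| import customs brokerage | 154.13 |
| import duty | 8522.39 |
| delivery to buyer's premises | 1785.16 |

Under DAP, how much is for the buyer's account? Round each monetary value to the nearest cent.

DAP: the seller bears all costs to the named destination except import duty and clearance.
Seller's account: goods 69087.15 + export clearance 447.01 + freight 8289.52 + insurance 506.57 + destination terminal 938.34 + delivery 1785.16 = 81053.75
Buyer's account: brokerage 154.13 + duty 8522.39 = 8676.52

Buyer's account: EUR 8676.52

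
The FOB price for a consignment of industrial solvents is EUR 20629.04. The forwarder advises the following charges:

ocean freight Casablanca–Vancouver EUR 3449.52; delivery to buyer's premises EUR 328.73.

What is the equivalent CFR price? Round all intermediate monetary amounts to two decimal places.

Not relevant to the conversion: delivery — on the buyer under both terms; not part of either seller's price.
From FOB to CFR, the seller additionally bears: freight.
CFR price = 20629.04 + 3449.52 = 24078.56

CFR price: EUR 24078.56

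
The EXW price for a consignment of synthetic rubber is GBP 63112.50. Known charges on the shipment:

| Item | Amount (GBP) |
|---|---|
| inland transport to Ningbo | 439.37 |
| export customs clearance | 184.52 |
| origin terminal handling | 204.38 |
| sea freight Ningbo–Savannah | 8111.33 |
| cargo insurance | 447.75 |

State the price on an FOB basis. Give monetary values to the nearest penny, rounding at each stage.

Not relevant to the conversion: insurance, freight — on the buyer under both terms; not part of either seller's price.
From EXW to FOB, the seller additionally bears: inland to port, export clearance, origin terminal.
FOB price = 63112.50 + 439.37 + 184.52 + 204.38 = 63940.77

FOB price: GBP 63940.77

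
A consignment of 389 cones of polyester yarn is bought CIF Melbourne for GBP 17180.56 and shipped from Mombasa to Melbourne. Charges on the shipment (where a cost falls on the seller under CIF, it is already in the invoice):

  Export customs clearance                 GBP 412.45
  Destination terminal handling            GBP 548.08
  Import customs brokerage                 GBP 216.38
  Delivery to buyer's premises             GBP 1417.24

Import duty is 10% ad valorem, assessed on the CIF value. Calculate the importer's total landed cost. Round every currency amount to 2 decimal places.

Total landed cost: GBP 21080.32

CIF: the seller pays costs through ocean freight and marine insurance to the destination port.
Already in the invoice (seller's account under CIF): export clearance — exclude.
The CIF price already equals the CIF value: 17180.56
Import duty = 17180.56 × 10% = 1718.06
Buyer bears: destination terminal 548.08 + brokerage 216.38 + delivery 1417.24 + duty 1718.06 = 3899.76
Landed cost = invoice 17180.56 + 3899.76 = 21080.32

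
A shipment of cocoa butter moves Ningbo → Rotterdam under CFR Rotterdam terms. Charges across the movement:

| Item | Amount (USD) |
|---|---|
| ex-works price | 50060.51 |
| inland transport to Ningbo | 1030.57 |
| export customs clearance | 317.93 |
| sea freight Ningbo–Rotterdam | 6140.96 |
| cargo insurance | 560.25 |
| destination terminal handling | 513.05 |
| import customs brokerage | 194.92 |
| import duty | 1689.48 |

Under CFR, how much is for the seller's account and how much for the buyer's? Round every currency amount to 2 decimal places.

CFR: the seller pays costs through ocean freight to the destination port, but not insurance.
Seller's account: goods 50060.51 + inland to port 1030.57 + export clearance 317.93 + freight 6140.96 = 57549.97
Buyer's account: insurance 560.25 + destination terminal 513.05 + brokerage 194.92 + duty 1689.48 = 2957.70

Seller: USD 57549.97; buyer: USD 2957.70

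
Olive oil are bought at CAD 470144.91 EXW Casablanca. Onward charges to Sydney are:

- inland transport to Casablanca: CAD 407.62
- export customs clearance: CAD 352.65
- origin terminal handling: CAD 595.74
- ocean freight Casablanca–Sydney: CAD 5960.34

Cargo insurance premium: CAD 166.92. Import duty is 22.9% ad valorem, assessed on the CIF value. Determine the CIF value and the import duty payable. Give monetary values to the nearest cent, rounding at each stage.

CIF value: CAD 477628.18; import duty: CAD 109376.85

CIF = EXW price + pre-shipment costs + freight + insurance
CIF = 470144.91 + 407.62 + 352.65 + 595.74 + 5960.34 + 166.92 = 477628.18
Import duty = 477628.18 × 22.9% = 109376.85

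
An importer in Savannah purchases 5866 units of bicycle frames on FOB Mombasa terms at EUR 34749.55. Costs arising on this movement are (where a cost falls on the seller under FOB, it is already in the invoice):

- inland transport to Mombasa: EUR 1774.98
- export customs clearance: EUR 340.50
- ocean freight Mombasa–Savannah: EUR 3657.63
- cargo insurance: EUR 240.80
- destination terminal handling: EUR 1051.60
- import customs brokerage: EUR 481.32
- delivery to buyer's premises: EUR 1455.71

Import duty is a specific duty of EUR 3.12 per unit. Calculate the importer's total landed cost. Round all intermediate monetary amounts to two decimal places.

FOB: the seller bears costs until goods are on board at the origin port; the buyer bears freight, insurance and all costs thereafter.
Already in the invoice (seller's account under FOB): inland to port, export clearance — exclude.
CIF value = FOB price + freight + insurance = 34749.55 + 3657.63 + 240.80 = 38647.98
Import duty = 5866 × 3.12 = 18301.92
Buyer bears: freight 3657.63 + insurance 240.80 + destination terminal 1051.60 + brokerage 481.32 + delivery 1455.71 + duty 18301.92 = 25188.98
Landed cost = invoice 34749.55 + 25188.98 = 59938.53

Total landed cost: EUR 59938.53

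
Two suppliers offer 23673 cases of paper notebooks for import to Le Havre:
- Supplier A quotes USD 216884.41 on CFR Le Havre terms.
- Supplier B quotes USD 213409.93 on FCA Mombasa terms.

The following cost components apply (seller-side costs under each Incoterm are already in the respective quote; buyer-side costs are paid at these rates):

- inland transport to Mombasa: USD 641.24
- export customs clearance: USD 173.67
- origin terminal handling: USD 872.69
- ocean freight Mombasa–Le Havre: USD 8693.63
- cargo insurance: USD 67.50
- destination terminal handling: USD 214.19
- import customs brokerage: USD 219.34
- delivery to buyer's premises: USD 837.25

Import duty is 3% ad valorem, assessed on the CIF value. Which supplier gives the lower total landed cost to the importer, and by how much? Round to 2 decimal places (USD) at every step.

Supplier A is cheaper by USD 6274.59

Supplier A (CFR):
CIF value = CFR price + insurance = 216884.41 + 67.50 = 216951.91
Import duty = 216951.91 × 3% = 6508.56
Buyer bears (A): 67.50 + 214.19 + 219.34 + 837.25 = 1338.28
Landed cost (A) = invoice 216884.41 + 1338.28 + duty 6508.56 = 224731.25
Supplier B (FCA):
CIF value = FCA price + origin terminal + freight + insurance = 213409.93 + 872.69 + 8693.63 + 67.50 = 223043.75
Import duty = 223043.75 × 3% = 6691.31
Buyer bears (B): 872.69 + 8693.63 + 67.50 + 214.19 + 219.34 + 837.25 = 10904.60
Landed cost (B) = invoice 213409.93 + 10904.60 + duty 6691.31 = 231005.84
Difference = |224731.25 − 231005.84| = 6274.59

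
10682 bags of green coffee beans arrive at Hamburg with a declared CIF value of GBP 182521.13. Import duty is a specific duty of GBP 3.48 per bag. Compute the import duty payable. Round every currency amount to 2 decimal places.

Import duty = 10682 × 3.48 = 37173.36

Import duty: GBP 37173.36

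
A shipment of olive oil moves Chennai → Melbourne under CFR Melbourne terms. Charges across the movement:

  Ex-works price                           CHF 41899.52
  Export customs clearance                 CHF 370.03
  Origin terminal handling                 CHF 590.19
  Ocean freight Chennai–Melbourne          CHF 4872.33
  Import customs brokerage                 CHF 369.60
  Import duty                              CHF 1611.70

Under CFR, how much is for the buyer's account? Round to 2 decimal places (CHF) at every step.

Buyer's account: CHF 1981.30

CFR: the seller pays costs through ocean freight to the destination port, but not insurance.
Seller's account: goods 41899.52 + export clearance 370.03 + origin terminal 590.19 + freight 4872.33 = 47732.07
Buyer's account: brokerage 369.60 + duty 1611.70 = 1981.30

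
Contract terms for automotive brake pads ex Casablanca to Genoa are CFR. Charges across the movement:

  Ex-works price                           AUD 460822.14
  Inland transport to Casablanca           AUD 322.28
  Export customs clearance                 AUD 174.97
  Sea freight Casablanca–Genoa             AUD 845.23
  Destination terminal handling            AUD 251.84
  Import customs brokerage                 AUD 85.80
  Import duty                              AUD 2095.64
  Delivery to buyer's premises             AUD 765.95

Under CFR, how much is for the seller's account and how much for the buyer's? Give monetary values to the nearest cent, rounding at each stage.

Seller: AUD 462164.62; buyer: AUD 3199.23

CFR: the seller pays costs through ocean freight to the destination port, but not insurance.
Seller's account: goods 460822.14 + inland to port 322.28 + export clearance 174.97 + freight 845.23 = 462164.62
Buyer's account: destination terminal 251.84 + brokerage 85.80 + duty 2095.64 + delivery 765.95 = 3199.23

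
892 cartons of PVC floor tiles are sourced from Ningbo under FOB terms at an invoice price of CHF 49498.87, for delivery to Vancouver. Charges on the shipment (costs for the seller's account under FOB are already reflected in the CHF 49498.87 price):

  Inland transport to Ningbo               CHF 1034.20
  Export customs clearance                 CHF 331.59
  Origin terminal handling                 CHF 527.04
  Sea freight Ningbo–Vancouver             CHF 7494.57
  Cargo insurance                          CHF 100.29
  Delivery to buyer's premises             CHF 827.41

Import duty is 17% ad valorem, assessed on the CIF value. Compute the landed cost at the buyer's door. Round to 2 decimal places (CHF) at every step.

Total landed cost: CHF 67627.07

FOB: the seller bears costs until goods are on board at the origin port; the buyer bears freight, insurance and all costs thereafter.
Already in the invoice (seller's account under FOB): inland to port, export clearance, origin terminal — exclude.
CIF value = FOB price + freight + insurance = 49498.87 + 7494.57 + 100.29 = 57093.73
Import duty = 57093.73 × 17% = 9705.93
Buyer bears: freight 7494.57 + insurance 100.29 + delivery 827.41 + duty 9705.93 = 18128.20
Landed cost = invoice 49498.87 + 18128.20 = 67627.07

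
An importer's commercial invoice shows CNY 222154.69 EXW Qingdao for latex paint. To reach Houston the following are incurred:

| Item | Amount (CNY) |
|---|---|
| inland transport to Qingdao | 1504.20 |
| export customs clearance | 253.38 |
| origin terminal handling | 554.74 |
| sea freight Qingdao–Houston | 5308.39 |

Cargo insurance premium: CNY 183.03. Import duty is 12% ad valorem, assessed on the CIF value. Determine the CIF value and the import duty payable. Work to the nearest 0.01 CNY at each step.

CIF value: CNY 229958.43; import duty: CNY 27595.01

CIF = EXW price + pre-shipment costs + freight + insurance
CIF = 222154.69 + 1504.20 + 253.38 + 554.74 + 5308.39 + 183.03 = 229958.43
Import duty = 229958.43 × 12% = 27595.01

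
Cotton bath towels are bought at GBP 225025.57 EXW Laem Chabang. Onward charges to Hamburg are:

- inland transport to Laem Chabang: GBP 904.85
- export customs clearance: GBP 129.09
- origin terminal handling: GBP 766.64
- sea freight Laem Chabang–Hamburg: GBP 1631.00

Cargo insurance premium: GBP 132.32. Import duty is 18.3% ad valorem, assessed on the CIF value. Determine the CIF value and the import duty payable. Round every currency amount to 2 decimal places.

CIF = EXW price + pre-shipment costs + freight + insurance
CIF = 225025.57 + 904.85 + 129.09 + 766.64 + 1631.00 + 132.32 = 228589.47
Import duty = 228589.47 × 18.3% = 41831.87

CIF value: GBP 228589.47; import duty: GBP 41831.87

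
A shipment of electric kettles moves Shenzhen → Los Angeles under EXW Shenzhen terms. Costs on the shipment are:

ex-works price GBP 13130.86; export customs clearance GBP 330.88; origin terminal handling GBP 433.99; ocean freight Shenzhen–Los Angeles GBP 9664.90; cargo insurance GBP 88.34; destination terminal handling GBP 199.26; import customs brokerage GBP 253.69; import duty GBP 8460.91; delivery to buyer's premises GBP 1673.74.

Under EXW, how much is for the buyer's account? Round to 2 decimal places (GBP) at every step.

EXW: the seller makes goods available at their premises; the buyer bears all onward costs.
Seller's account: goods 13130.86 = 13130.86
Buyer's account: export clearance 330.88 + origin terminal 433.99 + freight 9664.90 + insurance 88.34 + destination terminal 199.26 + brokerage 253.69 + duty 8460.91 + delivery 1673.74 = 21105.71

Buyer's account: GBP 21105.71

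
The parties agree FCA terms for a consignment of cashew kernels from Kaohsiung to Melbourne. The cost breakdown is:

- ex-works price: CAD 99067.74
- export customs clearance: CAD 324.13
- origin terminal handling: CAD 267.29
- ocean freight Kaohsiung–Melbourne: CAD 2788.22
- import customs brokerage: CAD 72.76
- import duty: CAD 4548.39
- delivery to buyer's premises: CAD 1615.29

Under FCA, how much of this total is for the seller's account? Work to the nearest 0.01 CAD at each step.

Seller's account: CAD 99391.87

FCA: the seller delivers export-cleared goods to the carrier; the buyer bears costs from that point.
Seller's account: goods 99067.74 + export clearance 324.13 = 99391.87
Buyer's account: origin terminal 267.29 + freight 2788.22 + brokerage 72.76 + duty 4548.39 + delivery 1615.29 = 9291.95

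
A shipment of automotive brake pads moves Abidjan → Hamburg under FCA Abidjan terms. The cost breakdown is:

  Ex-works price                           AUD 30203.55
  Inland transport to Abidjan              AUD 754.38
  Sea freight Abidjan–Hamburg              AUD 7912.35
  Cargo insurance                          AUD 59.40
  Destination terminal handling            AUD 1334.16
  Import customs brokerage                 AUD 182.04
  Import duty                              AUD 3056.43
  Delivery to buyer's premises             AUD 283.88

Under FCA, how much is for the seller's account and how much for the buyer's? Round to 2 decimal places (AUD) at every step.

FCA: the seller delivers export-cleared goods to the carrier; the buyer bears costs from that point.
Seller's account: goods 30203.55 + inland to port 754.38 = 30957.93
Buyer's account: freight 7912.35 + insurance 59.40 + destination terminal 1334.16 + brokerage 182.04 + duty 3056.43 + delivery 283.88 = 12828.26

Seller: AUD 30957.93; buyer: AUD 12828.26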